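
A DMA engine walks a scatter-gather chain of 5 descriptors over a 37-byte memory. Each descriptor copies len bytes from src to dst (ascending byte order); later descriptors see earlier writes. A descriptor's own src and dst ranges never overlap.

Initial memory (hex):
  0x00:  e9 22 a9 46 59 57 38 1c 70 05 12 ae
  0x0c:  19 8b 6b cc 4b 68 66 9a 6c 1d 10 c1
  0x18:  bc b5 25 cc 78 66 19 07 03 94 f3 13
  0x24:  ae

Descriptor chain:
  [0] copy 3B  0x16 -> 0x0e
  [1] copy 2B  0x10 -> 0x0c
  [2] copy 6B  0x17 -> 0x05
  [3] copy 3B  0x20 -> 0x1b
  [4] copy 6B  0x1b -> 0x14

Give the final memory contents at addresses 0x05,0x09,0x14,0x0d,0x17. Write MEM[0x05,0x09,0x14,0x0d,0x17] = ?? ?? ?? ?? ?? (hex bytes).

MEM[0x05,0x09,0x14,0x0d,0x17] = c1 cc 03 68 19

D0: mem[0x0e..0x10] <- [10 c1 bc]
D1: mem[0x0c..0x0d] <- [bc 68]
D2: mem[0x05..0x0a] <- [c1 bc b5 25 cc 78]
D3: mem[0x1b..0x1d] <- [03 94 f3]
D4: mem[0x14..0x19] <- [03 94 f3 19 07 03]
query mem[0x05]=0xc1, mem[0x09]=0xcc, mem[0x14]=0x03, mem[0x0d]=0x68, mem[0x17]=0x19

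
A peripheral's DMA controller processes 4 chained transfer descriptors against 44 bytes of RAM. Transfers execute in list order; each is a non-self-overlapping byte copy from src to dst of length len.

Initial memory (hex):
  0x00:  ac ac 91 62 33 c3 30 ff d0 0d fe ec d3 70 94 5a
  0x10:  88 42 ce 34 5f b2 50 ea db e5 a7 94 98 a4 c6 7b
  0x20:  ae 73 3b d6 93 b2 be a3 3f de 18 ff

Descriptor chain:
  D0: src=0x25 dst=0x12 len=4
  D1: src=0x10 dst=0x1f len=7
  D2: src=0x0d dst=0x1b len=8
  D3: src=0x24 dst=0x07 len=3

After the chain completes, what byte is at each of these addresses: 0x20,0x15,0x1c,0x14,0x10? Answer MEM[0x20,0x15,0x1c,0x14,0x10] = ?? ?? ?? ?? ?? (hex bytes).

MEM[0x20,0x15,0x1c,0x14,0x10] = b2 3f 94 a3 88

  after D0: wrote 4B at 0x12 = b2bea33f
  after D1: wrote 7B at 0x1f = 8842b2bea33f50
  after D2: wrote 8B at 0x1b = 70945a8842b2bea3
  after D3: wrote 3B at 0x07 = 3f50be
query mem[0x20]=0xb2, mem[0x15]=0x3f, mem[0x1c]=0x94, mem[0x14]=0xa3, mem[0x10]=0x88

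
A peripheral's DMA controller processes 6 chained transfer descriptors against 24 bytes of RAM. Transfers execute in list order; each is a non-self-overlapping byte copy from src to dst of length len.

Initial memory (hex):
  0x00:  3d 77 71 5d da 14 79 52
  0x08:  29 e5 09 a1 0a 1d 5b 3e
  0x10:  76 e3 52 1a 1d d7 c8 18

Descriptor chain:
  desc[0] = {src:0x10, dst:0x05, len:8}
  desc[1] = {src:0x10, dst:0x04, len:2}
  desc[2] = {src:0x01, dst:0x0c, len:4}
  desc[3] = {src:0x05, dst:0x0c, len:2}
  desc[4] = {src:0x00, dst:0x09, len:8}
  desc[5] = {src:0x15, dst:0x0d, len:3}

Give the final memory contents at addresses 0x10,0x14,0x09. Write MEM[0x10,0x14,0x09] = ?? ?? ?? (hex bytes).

MEM[0x10,0x14,0x09] = 52 1d 3d

D0: mem[0x05..0x0c] <- [76 e3 52 1a 1d d7 c8 18]
D1: mem[0x04..0x05] <- [76 e3]
D2: mem[0x0c..0x0f] <- [77 71 5d 76]
D3: mem[0x0c..0x0d] <- [e3 e3]
D4: mem[0x09..0x10] <- [3d 77 71 5d 76 e3 e3 52]
D5: mem[0x0d..0x0f] <- [d7 c8 18]
query mem[0x10]=0x52, mem[0x14]=0x1d, mem[0x09]=0x3d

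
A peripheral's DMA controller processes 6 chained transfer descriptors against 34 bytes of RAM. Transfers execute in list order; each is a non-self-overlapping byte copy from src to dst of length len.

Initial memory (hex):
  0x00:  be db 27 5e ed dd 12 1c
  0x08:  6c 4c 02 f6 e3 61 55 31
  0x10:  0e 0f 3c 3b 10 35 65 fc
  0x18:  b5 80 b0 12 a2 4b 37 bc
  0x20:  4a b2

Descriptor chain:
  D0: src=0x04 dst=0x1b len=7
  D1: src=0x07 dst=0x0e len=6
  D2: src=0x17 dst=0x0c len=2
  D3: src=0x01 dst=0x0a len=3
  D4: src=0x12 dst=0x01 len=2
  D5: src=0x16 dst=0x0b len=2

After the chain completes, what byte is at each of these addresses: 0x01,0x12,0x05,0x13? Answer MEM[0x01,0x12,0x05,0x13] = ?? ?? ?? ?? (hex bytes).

[0] 0x04->0x1b len=7 : ed dd 12 1c 6c 4c 02
[1] 0x07->0x0e len=6 : 1c 6c 4c 02 f6 e3
[2] 0x17->0x0c len=2 : fc b5
[3] 0x01->0x0a len=3 : db 27 5e
[4] 0x12->0x01 len=2 : f6 e3
[5] 0x16->0x0b len=2 : 65 fc
query mem[0x01]=0xf6, mem[0x12]=0xf6, mem[0x05]=0xdd, mem[0x13]=0xe3

MEM[0x01,0x12,0x05,0x13] = f6 f6 dd e3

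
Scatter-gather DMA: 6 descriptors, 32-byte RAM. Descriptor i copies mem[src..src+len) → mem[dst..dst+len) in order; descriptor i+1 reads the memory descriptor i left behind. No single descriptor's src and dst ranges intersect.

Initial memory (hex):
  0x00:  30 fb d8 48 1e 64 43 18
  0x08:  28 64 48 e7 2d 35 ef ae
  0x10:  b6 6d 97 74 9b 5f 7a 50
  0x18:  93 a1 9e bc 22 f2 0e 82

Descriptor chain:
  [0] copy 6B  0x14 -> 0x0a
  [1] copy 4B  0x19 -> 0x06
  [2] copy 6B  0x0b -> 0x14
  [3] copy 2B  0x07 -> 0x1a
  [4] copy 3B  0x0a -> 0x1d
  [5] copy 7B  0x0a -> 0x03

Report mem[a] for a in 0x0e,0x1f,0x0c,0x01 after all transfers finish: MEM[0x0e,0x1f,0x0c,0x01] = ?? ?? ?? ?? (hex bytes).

  after D0: wrote 6B at 0x0a = 9b5f7a5093a1
  after D1: wrote 4B at 0x06 = a19ebc22
  after D2: wrote 6B at 0x14 = 5f7a5093a1b6
  after D3: wrote 2B at 0x1a = 9ebc
  after D4: wrote 3B at 0x1d = 9b5f7a
  after D5: wrote 7B at 0x03 = 9b5f7a5093a1b6
query mem[0x0e]=0x93, mem[0x1f]=0x7a, mem[0x0c]=0x7a, mem[0x01]=0xfb

MEM[0x0e,0x1f,0x0c,0x01] = 93 7a 7a fb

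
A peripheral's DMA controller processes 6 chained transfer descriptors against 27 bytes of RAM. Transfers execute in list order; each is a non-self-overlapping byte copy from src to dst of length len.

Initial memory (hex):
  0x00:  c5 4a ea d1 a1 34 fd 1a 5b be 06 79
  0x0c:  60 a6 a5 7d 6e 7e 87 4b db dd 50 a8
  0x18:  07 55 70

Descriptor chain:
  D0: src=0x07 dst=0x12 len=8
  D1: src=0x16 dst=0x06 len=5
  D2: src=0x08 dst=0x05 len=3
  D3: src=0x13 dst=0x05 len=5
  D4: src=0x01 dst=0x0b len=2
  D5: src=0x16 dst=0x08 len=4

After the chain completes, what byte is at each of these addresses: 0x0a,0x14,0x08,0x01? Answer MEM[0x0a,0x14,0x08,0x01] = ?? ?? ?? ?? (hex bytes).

MEM[0x0a,0x14,0x08,0x01] = a6 be 79 4a

[0] 0x07->0x12 len=8 : 1a 5b be 06 79 60 a6 a5
[1] 0x16->0x06 len=5 : 79 60 a6 a5 70
[2] 0x08->0x05 len=3 : a6 a5 70
[3] 0x13->0x05 len=5 : 5b be 06 79 60
[4] 0x01->0x0b len=2 : 4a ea
[5] 0x16->0x08 len=4 : 79 60 a6 a5
query mem[0x0a]=0xa6, mem[0x14]=0xbe, mem[0x08]=0x79, mem[0x01]=0x4a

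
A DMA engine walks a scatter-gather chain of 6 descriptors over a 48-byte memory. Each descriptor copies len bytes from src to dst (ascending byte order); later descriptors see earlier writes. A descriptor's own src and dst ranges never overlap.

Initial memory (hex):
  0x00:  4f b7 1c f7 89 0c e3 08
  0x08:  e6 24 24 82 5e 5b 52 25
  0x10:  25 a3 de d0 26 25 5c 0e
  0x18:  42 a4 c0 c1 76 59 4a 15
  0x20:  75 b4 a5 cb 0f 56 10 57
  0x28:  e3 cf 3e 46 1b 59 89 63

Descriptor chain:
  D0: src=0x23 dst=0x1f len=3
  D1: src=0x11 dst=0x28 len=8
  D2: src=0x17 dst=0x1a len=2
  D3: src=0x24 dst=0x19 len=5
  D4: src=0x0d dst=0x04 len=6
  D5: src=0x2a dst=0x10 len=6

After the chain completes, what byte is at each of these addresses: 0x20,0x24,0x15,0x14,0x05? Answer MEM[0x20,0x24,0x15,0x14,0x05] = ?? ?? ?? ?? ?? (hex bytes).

MEM[0x20,0x24,0x15,0x14,0x05] = 0f 0f 42 0e 52

  after D0: wrote 3B at 0x1f = cb0f56
  after D1: wrote 8B at 0x28 = a3ded026255c0e42
  after D2: wrote 2B at 0x1a = 0e42
  after D3: wrote 5B at 0x19 = 0f561057a3
  after D4: wrote 6B at 0x04 = 5b522525a3de
  after D5: wrote 6B at 0x10 = d026255c0e42
query mem[0x20]=0x0f, mem[0x24]=0x0f, mem[0x15]=0x42, mem[0x14]=0x0e, mem[0x05]=0x52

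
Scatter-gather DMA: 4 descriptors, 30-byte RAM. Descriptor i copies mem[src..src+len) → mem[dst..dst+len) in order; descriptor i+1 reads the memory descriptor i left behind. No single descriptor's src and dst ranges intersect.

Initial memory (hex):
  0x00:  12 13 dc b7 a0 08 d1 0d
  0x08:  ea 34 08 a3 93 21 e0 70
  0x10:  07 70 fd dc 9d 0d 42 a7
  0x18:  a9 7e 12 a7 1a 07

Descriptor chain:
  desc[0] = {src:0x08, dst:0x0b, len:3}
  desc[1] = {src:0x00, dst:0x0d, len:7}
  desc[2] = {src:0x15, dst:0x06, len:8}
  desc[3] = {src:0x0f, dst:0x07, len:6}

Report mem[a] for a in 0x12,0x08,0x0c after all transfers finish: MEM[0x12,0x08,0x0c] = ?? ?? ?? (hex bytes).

#0 dst[0x0b+3] := {0xea,0x34,0x08}
#1 dst[0x0d+7] := {0x12,0x13,0xdc,0xb7,0xa0,0x08,0xd1}
#2 dst[0x06+8] := {0x0d,0x42,0xa7,0xa9,0x7e,0x12,0xa7,0x1a}
#3 dst[0x07+6] := {0xdc,0xb7,0xa0,0x08,0xd1,0x9d}
query mem[0x12]=0x08, mem[0x08]=0xb7, mem[0x0c]=0x9d

MEM[0x12,0x08,0x0c] = 08 b7 9d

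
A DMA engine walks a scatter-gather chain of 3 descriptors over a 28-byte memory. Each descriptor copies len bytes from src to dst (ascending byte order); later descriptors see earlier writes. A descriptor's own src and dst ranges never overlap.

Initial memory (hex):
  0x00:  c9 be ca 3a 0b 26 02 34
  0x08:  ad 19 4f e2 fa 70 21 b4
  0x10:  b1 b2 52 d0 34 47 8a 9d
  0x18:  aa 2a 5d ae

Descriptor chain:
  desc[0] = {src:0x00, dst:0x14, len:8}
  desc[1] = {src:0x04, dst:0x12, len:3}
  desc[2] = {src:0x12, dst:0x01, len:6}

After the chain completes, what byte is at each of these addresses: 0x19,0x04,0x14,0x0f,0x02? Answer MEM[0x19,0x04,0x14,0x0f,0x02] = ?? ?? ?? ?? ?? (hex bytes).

MEM[0x19,0x04,0x14,0x0f,0x02] = 26 be 02 b4 26

D0: mem[0x14..0x1b] <- [c9 be ca 3a 0b 26 02 34]
D1: mem[0x12..0x14] <- [0b 26 02]
D2: mem[0x01..0x06] <- [0b 26 02 be ca 3a]
query mem[0x19]=0x26, mem[0x04]=0xbe, mem[0x14]=0x02, mem[0x0f]=0xb4, mem[0x02]=0x26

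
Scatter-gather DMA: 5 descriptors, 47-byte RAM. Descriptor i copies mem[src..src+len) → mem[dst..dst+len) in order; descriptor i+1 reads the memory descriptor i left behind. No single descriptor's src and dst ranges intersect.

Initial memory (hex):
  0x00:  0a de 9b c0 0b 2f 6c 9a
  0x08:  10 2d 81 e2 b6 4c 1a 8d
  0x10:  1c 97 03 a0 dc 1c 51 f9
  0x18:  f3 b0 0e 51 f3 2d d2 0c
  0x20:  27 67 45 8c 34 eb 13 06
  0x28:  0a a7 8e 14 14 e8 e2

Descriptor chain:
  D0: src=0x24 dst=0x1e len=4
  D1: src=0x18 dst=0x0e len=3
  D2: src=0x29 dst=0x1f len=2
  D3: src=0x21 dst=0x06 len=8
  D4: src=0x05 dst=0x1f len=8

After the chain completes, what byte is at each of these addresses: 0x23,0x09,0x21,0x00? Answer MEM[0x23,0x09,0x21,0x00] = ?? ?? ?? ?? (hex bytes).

D0: mem[0x1e..0x21] <- [34 eb 13 06]
D1: mem[0x0e..0x10] <- [f3 b0 0e]
D2: mem[0x1f..0x20] <- [a7 8e]
D3: mem[0x06..0x0d] <- [06 45 8c 34 eb 13 06 0a]
D4: mem[0x1f..0x26] <- [2f 06 45 8c 34 eb 13 06]
query mem[0x23]=0x34, mem[0x09]=0x34, mem[0x21]=0x45, mem[0x00]=0x0a

MEM[0x23,0x09,0x21,0x00] = 34 34 45 0a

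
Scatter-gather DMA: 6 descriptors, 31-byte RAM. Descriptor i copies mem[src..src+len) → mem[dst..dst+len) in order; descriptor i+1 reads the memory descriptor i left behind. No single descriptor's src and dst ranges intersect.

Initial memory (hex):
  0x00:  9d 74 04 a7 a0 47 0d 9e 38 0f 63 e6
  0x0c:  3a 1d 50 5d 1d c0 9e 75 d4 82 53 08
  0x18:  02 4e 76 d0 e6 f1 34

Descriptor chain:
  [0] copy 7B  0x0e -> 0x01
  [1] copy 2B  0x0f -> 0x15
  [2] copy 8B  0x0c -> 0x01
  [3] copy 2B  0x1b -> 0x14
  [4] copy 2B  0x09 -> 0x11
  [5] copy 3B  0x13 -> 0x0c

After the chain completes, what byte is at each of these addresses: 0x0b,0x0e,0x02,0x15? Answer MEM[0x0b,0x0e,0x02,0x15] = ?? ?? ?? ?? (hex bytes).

MEM[0x0b,0x0e,0x02,0x15] = e6 e6 1d e6

#0 dst[0x01+7] := {0x50,0x5d,0x1d,0xc0,0x9e,0x75,0xd4}
#1 dst[0x15+2] := {0x5d,0x1d}
#2 dst[0x01+8] := {0x3a,0x1d,0x50,0x5d,0x1d,0xc0,0x9e,0x75}
#3 dst[0x14+2] := {0xd0,0xe6}
#4 dst[0x11+2] := {0x0f,0x63}
#5 dst[0x0c+3] := {0x75,0xd0,0xe6}
query mem[0x0b]=0xe6, mem[0x0e]=0xe6, mem[0x02]=0x1d, mem[0x15]=0xe6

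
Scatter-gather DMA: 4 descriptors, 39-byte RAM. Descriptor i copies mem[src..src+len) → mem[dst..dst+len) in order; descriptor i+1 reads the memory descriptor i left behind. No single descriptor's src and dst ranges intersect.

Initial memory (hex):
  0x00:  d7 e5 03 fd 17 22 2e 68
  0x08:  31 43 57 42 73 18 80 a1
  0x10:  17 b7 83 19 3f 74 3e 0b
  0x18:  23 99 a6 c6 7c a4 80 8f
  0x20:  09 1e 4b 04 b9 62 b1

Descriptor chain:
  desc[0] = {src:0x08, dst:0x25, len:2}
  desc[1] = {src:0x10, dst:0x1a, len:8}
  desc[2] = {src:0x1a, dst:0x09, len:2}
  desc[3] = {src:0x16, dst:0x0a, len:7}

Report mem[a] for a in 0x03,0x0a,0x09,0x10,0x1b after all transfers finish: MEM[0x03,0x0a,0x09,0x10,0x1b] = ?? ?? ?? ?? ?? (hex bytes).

MEM[0x03,0x0a,0x09,0x10,0x1b] = fd 3e 17 83 b7

[0] 0x08->0x25 len=2 : 31 43
[1] 0x10->0x1a len=8 : 17 b7 83 19 3f 74 3e 0b
[2] 0x1a->0x09 len=2 : 17 b7
[3] 0x16->0x0a len=7 : 3e 0b 23 99 17 b7 83
query mem[0x03]=0xfd, mem[0x0a]=0x3e, mem[0x09]=0x17, mem[0x10]=0x83, mem[0x1b]=0xb7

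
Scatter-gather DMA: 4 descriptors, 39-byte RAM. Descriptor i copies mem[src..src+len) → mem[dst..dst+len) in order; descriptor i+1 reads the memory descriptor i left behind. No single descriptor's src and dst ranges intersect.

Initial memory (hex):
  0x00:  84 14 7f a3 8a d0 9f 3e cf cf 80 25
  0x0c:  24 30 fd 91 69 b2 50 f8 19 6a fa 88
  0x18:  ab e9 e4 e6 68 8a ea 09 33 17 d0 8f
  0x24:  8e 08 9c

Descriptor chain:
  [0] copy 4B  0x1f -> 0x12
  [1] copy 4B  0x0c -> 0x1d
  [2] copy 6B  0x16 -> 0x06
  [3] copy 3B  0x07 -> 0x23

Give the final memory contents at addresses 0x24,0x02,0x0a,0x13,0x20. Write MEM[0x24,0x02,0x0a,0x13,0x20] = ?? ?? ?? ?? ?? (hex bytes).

#0 dst[0x12+4] := {0x09,0x33,0x17,0xd0}
#1 dst[0x1d+4] := {0x24,0x30,0xfd,0x91}
#2 dst[0x06+6] := {0xfa,0x88,0xab,0xe9,0xe4,0xe6}
#3 dst[0x23+3] := {0x88,0xab,0xe9}
query mem[0x24]=0xab, mem[0x02]=0x7f, mem[0x0a]=0xe4, mem[0x13]=0x33, mem[0x20]=0x91

MEM[0x24,0x02,0x0a,0x13,0x20] = ab 7f e4 33 91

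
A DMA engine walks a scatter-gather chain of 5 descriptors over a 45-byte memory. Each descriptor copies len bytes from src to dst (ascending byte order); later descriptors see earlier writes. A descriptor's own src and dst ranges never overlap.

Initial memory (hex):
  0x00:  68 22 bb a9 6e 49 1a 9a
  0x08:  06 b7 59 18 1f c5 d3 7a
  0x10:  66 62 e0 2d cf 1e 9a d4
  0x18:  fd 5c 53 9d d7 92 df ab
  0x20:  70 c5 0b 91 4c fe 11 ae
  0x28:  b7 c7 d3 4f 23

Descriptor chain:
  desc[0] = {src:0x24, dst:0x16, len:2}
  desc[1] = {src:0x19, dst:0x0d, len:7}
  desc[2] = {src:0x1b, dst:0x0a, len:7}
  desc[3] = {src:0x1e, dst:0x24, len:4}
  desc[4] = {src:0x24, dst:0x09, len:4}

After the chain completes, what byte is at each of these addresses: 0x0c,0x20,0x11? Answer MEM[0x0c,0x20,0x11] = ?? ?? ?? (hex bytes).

MEM[0x0c,0x20,0x11] = c5 70 92

[0] 0x24->0x16 len=2 : 4c fe
[1] 0x19->0x0d len=7 : 5c 53 9d d7 92 df ab
[2] 0x1b->0x0a len=7 : 9d d7 92 df ab 70 c5
[3] 0x1e->0x24 len=4 : df ab 70 c5
[4] 0x24->0x09 len=4 : df ab 70 c5
query mem[0x0c]=0xc5, mem[0x20]=0x70, mem[0x11]=0x92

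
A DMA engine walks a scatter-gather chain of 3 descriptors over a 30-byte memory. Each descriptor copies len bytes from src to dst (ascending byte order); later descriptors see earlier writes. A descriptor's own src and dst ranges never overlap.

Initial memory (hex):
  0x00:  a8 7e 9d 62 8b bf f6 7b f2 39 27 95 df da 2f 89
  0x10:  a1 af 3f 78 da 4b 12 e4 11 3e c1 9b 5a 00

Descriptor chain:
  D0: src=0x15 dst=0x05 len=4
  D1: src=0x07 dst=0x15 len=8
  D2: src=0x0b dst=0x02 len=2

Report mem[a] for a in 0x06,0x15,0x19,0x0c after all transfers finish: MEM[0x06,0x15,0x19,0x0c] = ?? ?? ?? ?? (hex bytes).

  after D0: wrote 4B at 0x05 = 4b12e411
  after D1: wrote 8B at 0x15 = e411392795dfda2f
  after D2: wrote 2B at 0x02 = 95df
query mem[0x06]=0x12, mem[0x15]=0xe4, mem[0x19]=0x95, mem[0x0c]=0xdf

MEM[0x06,0x15,0x19,0x0c] = 12 e4 95 df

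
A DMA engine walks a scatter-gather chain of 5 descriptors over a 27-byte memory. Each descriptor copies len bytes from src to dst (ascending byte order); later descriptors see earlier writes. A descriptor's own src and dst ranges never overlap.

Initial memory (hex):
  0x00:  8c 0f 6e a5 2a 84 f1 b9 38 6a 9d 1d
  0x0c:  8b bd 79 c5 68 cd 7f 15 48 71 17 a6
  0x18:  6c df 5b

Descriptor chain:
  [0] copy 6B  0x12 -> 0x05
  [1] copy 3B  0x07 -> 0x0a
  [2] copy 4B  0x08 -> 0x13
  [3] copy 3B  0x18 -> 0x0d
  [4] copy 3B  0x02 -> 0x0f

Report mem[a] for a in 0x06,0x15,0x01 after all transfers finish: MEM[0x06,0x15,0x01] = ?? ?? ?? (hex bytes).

#0 dst[0x05+6] := {0x7f,0x15,0x48,0x71,0x17,0xa6}
#1 dst[0x0a+3] := {0x48,0x71,0x17}
#2 dst[0x13+4] := {0x71,0x17,0x48,0x71}
#3 dst[0x0d+3] := {0x6c,0xdf,0x5b}
#4 dst[0x0f+3] := {0x6e,0xa5,0x2a}
query mem[0x06]=0x15, mem[0x15]=0x48, mem[0x01]=0x0f

MEM[0x06,0x15,0x01] = 15 48 0f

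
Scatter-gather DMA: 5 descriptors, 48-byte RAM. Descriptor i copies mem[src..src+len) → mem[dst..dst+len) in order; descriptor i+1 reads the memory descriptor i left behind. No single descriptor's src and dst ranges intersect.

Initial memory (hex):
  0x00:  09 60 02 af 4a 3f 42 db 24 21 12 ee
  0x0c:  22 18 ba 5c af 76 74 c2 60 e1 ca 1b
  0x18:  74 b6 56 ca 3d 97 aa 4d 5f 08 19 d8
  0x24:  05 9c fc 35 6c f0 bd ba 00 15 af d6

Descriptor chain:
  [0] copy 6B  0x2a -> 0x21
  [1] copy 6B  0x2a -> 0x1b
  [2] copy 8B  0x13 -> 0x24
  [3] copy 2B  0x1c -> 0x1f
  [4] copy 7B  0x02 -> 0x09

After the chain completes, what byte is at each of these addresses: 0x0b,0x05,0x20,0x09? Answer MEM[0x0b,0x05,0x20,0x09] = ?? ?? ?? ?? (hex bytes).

MEM[0x0b,0x05,0x20,0x09] = 4a 3f 00 02

  after D0: wrote 6B at 0x21 = bdba0015afd6
  after D1: wrote 6B at 0x1b = bdba0015afd6
  after D2: wrote 8B at 0x24 = c260e1ca1b74b656
  after D3: wrote 2B at 0x1f = ba00
  after D4: wrote 7B at 0x09 = 02af4a3f42db24
query mem[0x0b]=0x4a, mem[0x05]=0x3f, mem[0x20]=0x00, mem[0x09]=0x02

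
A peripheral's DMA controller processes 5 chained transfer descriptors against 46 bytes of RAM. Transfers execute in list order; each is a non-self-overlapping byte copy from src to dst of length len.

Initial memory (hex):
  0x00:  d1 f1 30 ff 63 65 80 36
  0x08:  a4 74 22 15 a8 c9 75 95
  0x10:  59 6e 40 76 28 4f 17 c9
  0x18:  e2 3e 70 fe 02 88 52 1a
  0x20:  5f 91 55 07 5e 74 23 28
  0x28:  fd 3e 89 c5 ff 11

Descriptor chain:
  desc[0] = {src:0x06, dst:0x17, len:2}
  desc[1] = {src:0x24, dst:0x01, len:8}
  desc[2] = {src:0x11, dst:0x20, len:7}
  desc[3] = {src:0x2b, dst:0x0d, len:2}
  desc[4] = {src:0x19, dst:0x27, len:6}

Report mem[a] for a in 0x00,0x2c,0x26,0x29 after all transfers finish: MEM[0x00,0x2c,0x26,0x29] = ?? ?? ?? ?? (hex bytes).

[0] 0x06->0x17 len=2 : 80 36
[1] 0x24->0x01 len=8 : 5e 74 23 28 fd 3e 89 c5
[2] 0x11->0x20 len=7 : 6e 40 76 28 4f 17 80
[3] 0x2b->0x0d len=2 : c5 ff
[4] 0x19->0x27 len=6 : 3e 70 fe 02 88 52
query mem[0x00]=0xd1, mem[0x2c]=0x52, mem[0x26]=0x80, mem[0x29]=0xfe

MEM[0x00,0x2c,0x26,0x29] = d1 52 80 fe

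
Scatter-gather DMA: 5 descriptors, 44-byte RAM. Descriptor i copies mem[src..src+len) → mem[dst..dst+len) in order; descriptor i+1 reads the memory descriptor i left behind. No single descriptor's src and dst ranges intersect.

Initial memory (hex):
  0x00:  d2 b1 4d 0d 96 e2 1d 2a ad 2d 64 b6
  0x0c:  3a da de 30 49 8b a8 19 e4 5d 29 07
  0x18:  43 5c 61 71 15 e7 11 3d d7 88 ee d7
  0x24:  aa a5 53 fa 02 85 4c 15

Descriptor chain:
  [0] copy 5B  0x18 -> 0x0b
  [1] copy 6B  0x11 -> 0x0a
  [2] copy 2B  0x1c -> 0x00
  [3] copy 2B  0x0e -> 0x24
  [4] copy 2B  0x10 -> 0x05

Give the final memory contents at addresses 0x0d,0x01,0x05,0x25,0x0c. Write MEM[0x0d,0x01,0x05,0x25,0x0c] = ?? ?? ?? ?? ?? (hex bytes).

D0: mem[0x0b..0x0f] <- [43 5c 61 71 15]
D1: mem[0x0a..0x0f] <- [8b a8 19 e4 5d 29]
D2: mem[0x00..0x01] <- [15 e7]
D3: mem[0x24..0x25] <- [5d 29]
D4: mem[0x05..0x06] <- [49 8b]
query mem[0x0d]=0xe4, mem[0x01]=0xe7, mem[0x05]=0x49, mem[0x25]=0x29, mem[0x0c]=0x19

MEM[0x0d,0x01,0x05,0x25,0x0c] = e4 e7 49 29 19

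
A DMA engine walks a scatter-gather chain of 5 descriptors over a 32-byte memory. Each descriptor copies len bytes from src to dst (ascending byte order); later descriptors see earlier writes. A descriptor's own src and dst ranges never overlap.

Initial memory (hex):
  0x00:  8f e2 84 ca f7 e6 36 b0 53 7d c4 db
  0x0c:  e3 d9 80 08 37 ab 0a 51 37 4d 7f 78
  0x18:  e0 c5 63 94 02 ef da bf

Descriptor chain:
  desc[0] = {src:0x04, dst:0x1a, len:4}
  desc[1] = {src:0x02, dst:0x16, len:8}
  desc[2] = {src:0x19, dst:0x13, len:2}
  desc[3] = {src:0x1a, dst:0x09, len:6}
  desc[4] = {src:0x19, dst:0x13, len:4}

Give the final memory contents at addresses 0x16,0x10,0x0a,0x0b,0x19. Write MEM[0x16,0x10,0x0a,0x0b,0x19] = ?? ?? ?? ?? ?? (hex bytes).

MEM[0x16,0x10,0x0a,0x0b,0x19] = 53 37 b0 53 e6

D0: mem[0x1a..0x1d] <- [f7 e6 36 b0]
D1: mem[0x16..0x1d] <- [84 ca f7 e6 36 b0 53 7d]
D2: mem[0x13..0x14] <- [e6 36]
D3: mem[0x09..0x0e] <- [36 b0 53 7d da bf]
D4: mem[0x13..0x16] <- [e6 36 b0 53]
query mem[0x16]=0x53, mem[0x10]=0x37, mem[0x0a]=0xb0, mem[0x0b]=0x53, mem[0x19]=0xe6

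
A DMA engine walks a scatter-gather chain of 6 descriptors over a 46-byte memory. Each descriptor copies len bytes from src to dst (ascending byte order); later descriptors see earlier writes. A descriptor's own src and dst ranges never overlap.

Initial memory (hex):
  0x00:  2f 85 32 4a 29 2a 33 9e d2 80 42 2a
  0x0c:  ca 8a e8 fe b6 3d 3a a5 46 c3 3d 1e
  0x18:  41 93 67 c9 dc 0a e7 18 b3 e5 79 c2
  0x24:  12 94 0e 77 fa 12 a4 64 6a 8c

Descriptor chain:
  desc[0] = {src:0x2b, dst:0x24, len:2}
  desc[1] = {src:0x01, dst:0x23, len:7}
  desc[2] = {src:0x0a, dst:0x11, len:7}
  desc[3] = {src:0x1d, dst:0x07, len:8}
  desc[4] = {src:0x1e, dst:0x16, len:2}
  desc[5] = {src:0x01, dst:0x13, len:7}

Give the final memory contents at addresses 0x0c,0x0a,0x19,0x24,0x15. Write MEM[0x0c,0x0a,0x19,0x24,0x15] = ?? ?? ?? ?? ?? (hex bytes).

#0 dst[0x24+2] := {0x64,0x6a}
#1 dst[0x23+7] := {0x85,0x32,0x4a,0x29,0x2a,0x33,0x9e}
#2 dst[0x11+7] := {0x42,0x2a,0xca,0x8a,0xe8,0xfe,0xb6}
#3 dst[0x07+8] := {0x0a,0xe7,0x18,0xb3,0xe5,0x79,0x85,0x32}
#4 dst[0x16+2] := {0xe7,0x18}
#5 dst[0x13+7] := {0x85,0x32,0x4a,0x29,0x2a,0x33,0x0a}
query mem[0x0c]=0x79, mem[0x0a]=0xb3, mem[0x19]=0x0a, mem[0x24]=0x32, mem[0x15]=0x4a

MEM[0x0c,0x0a,0x19,0x24,0x15] = 79 b3 0a 32 4a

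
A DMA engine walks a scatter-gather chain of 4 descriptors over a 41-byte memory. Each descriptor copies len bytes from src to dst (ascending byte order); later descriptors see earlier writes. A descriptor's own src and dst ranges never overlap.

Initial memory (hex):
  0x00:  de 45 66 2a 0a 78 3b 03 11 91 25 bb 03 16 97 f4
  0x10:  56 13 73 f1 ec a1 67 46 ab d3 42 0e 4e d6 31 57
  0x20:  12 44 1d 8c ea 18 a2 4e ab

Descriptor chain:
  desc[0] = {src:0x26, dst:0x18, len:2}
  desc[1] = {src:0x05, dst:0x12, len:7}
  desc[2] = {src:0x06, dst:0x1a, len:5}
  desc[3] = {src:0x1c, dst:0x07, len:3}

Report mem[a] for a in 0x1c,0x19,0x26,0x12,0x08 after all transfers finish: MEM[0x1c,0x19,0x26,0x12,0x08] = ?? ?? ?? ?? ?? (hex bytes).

[0] 0x26->0x18 len=2 : a2 4e
[1] 0x05->0x12 len=7 : 78 3b 03 11 91 25 bb
[2] 0x06->0x1a len=5 : 3b 03 11 91 25
[3] 0x1c->0x07 len=3 : 11 91 25
query mem[0x1c]=0x11, mem[0x19]=0x4e, mem[0x26]=0xa2, mem[0x12]=0x78, mem[0x08]=0x91

MEM[0x1c,0x19,0x26,0x12,0x08] = 11 4e a2 78 91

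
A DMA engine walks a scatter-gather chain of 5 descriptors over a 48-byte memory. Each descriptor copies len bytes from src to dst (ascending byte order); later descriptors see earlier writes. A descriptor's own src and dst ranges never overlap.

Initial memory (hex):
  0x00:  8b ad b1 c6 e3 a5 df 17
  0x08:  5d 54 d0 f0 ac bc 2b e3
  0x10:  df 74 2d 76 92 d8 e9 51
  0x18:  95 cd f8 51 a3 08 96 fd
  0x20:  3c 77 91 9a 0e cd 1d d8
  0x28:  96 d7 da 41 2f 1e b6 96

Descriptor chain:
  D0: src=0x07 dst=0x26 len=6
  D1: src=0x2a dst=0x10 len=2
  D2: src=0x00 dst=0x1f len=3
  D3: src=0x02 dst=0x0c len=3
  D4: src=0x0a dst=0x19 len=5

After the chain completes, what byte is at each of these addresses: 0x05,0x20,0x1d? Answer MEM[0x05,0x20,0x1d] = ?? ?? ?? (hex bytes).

#0 dst[0x26+6] := {0x17,0x5d,0x54,0xd0,0xf0,0xac}
#1 dst[0x10+2] := {0xf0,0xac}
#2 dst[0x1f+3] := {0x8b,0xad,0xb1}
#3 dst[0x0c+3] := {0xb1,0xc6,0xe3}
#4 dst[0x19+5] := {0xd0,0xf0,0xb1,0xc6,0xe3}
query mem[0x05]=0xa5, mem[0x20]=0xad, mem[0x1d]=0xe3

MEM[0x05,0x20,0x1d] = a5 ad e3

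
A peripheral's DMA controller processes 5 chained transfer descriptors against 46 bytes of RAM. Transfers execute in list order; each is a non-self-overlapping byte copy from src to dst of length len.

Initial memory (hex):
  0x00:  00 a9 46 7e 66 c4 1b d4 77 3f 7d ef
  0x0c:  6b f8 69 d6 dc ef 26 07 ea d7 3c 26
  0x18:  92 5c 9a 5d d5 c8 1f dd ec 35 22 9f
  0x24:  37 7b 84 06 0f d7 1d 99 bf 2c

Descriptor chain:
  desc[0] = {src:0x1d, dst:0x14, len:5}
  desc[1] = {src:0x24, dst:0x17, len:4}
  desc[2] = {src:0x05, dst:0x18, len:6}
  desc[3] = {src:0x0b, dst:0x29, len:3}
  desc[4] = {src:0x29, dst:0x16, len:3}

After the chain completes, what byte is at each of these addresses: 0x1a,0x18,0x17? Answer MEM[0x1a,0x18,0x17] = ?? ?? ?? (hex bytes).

MEM[0x1a,0x18,0x17] = d4 f8 6b

D0: mem[0x14..0x18] <- [c8 1f dd ec 35]
D1: mem[0x17..0x1a] <- [37 7b 84 06]
D2: mem[0x18..0x1d] <- [c4 1b d4 77 3f 7d]
D3: mem[0x29..0x2b] <- [ef 6b f8]
D4: mem[0x16..0x18] <- [ef 6b f8]
query mem[0x1a]=0xd4, mem[0x18]=0xf8, mem[0x17]=0x6b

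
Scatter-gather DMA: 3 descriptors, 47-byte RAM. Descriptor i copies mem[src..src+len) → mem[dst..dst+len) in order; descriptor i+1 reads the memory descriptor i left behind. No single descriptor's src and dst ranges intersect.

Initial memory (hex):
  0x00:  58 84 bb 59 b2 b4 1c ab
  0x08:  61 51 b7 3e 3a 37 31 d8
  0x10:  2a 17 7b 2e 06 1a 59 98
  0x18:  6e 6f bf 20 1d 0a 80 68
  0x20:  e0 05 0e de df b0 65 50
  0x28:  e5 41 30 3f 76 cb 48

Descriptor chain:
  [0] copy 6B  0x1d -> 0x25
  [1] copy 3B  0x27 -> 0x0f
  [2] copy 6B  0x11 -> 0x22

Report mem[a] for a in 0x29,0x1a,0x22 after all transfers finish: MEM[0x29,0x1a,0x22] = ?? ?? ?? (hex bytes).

MEM[0x29,0x1a,0x22] = 05 bf 05

  after D0: wrote 6B at 0x25 = 0a8068e0050e
  after D1: wrote 3B at 0x0f = 68e005
  after D2: wrote 6B at 0x22 = 057b2e061a59
query mem[0x29]=0x05, mem[0x1a]=0xbf, mem[0x22]=0x05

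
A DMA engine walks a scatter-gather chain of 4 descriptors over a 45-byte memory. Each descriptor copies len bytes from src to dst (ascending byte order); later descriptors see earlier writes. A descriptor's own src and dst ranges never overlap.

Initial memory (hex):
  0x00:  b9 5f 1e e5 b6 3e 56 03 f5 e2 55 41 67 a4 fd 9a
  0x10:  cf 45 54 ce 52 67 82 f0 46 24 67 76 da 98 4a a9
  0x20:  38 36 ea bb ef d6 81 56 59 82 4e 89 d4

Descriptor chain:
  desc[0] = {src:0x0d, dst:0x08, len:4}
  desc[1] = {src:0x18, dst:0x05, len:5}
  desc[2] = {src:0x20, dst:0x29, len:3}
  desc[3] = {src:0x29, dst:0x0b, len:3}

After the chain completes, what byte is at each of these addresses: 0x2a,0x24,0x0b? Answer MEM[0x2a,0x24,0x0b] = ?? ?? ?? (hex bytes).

[0] 0x0d->0x08 len=4 : a4 fd 9a cf
[1] 0x18->0x05 len=5 : 46 24 67 76 da
[2] 0x20->0x29 len=3 : 38 36 ea
[3] 0x29->0x0b len=3 : 38 36 ea
query mem[0x2a]=0x36, mem[0x24]=0xef, mem[0x0b]=0x38

MEM[0x2a,0x24,0x0b] = 36 ef 38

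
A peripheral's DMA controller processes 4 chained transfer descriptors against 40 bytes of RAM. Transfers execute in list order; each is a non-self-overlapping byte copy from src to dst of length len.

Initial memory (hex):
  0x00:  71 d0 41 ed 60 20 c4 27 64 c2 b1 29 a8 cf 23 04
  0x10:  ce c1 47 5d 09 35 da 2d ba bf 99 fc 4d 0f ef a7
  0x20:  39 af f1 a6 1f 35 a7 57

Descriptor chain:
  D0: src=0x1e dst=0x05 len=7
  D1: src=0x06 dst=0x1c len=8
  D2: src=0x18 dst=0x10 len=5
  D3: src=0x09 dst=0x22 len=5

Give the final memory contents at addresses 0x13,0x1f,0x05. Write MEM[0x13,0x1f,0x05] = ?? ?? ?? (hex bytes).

D0: mem[0x05..0x0b] <- [ef a7 39 af f1 a6 1f]
D1: mem[0x1c..0x23] <- [a7 39 af f1 a6 1f a8 cf]
D2: mem[0x10..0x14] <- [ba bf 99 fc a7]
D3: mem[0x22..0x26] <- [f1 a6 1f a8 cf]
query mem[0x13]=0xfc, mem[0x1f]=0xf1, mem[0x05]=0xef

MEM[0x13,0x1f,0x05] = fc f1 ef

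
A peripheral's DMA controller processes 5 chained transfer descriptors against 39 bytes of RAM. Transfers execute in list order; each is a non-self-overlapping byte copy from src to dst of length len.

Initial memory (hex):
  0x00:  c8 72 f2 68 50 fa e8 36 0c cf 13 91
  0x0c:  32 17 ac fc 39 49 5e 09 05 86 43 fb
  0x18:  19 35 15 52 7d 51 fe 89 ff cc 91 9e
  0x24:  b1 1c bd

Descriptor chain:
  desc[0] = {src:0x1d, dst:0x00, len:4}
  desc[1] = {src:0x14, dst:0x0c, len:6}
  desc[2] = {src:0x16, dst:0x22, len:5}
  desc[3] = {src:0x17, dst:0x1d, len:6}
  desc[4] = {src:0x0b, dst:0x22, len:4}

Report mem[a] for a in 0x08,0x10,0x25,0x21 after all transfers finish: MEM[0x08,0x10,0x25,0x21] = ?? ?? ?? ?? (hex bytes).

D0: mem[0x00..0x03] <- [51 fe 89 ff]
D1: mem[0x0c..0x11] <- [05 86 43 fb 19 35]
D2: mem[0x22..0x26] <- [43 fb 19 35 15]
D3: mem[0x1d..0x22] <- [fb 19 35 15 52 7d]
D4: mem[0x22..0x25] <- [91 05 86 43]
query mem[0x08]=0x0c, mem[0x10]=0x19, mem[0x25]=0x43, mem[0x21]=0x52

MEM[0x08,0x10,0x25,0x21] = 0c 19 43 52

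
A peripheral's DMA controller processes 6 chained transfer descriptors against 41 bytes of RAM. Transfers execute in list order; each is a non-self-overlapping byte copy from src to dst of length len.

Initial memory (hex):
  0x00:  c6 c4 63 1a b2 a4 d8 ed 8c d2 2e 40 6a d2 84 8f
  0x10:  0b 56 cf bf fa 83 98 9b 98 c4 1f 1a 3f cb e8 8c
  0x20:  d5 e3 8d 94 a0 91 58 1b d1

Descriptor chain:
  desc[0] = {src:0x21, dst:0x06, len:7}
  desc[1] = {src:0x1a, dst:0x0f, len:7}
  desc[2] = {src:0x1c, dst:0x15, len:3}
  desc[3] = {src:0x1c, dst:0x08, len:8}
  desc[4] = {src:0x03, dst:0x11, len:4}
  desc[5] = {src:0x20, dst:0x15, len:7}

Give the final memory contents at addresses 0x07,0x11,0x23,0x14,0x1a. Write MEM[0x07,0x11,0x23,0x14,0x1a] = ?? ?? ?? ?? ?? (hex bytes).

MEM[0x07,0x11,0x23,0x14,0x1a] = 8d 1a 94 e3 91

D0: mem[0x06..0x0c] <- [e3 8d 94 a0 91 58 1b]
D1: mem[0x0f..0x15] <- [1f 1a 3f cb e8 8c d5]
D2: mem[0x15..0x17] <- [3f cb e8]
D3: mem[0x08..0x0f] <- [3f cb e8 8c d5 e3 8d 94]
D4: mem[0x11..0x14] <- [1a b2 a4 e3]
D5: mem[0x15..0x1b] <- [d5 e3 8d 94 a0 91 58]
query mem[0x07]=0x8d, mem[0x11]=0x1a, mem[0x23]=0x94, mem[0x14]=0xe3, mem[0x1a]=0x91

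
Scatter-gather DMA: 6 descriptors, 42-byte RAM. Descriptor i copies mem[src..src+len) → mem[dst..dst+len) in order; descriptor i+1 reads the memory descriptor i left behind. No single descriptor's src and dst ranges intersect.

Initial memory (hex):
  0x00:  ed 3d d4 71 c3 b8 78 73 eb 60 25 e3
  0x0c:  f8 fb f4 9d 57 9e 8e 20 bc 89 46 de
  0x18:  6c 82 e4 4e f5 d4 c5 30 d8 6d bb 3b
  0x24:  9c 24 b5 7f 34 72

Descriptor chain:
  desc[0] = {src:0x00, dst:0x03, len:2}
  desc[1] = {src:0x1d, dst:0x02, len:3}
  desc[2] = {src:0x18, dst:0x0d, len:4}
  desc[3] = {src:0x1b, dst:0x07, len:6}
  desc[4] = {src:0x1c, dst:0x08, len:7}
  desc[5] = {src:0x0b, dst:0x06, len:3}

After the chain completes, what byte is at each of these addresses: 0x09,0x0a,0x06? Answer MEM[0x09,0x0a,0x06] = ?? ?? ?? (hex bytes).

MEM[0x09,0x0a,0x06] = d4 c5 30

[0] 0x00->0x03 len=2 : ed 3d
[1] 0x1d->0x02 len=3 : d4 c5 30
[2] 0x18->0x0d len=4 : 6c 82 e4 4e
[3] 0x1b->0x07 len=6 : 4e f5 d4 c5 30 d8
[4] 0x1c->0x08 len=7 : f5 d4 c5 30 d8 6d bb
[5] 0x0b->0x06 len=3 : 30 d8 6d
query mem[0x09]=0xd4, mem[0x0a]=0xc5, mem[0x06]=0x30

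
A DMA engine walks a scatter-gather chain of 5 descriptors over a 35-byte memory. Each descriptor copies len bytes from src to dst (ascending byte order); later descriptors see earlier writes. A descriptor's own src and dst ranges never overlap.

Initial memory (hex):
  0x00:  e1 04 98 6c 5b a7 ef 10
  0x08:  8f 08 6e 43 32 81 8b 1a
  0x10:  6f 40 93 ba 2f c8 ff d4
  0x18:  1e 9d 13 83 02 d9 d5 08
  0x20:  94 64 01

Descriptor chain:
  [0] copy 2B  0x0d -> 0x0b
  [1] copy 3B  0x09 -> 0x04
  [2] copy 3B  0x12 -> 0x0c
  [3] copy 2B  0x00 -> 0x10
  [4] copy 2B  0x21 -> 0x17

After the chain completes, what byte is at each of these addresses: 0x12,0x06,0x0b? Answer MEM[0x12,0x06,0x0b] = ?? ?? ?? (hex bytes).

MEM[0x12,0x06,0x0b] = 93 81 81

[0] 0x0d->0x0b len=2 : 81 8b
[1] 0x09->0x04 len=3 : 08 6e 81
[2] 0x12->0x0c len=3 : 93 ba 2f
[3] 0x00->0x10 len=2 : e1 04
[4] 0x21->0x17 len=2 : 64 01
query mem[0x12]=0x93, mem[0x06]=0x81, mem[0x0b]=0x81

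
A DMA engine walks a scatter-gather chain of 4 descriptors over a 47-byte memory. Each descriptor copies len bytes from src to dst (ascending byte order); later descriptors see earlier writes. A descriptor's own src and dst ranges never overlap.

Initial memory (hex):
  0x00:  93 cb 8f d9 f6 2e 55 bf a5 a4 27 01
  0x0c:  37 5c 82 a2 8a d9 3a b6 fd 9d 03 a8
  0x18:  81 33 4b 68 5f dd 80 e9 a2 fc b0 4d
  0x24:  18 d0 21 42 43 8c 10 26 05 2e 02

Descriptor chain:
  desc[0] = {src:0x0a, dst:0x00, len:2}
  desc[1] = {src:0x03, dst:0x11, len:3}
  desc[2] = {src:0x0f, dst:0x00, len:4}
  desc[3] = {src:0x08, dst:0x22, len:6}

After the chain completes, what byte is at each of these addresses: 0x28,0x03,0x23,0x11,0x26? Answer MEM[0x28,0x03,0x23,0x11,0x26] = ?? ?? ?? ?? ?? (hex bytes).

MEM[0x28,0x03,0x23,0x11,0x26] = 43 f6 a4 d9 37

#0 dst[0x00+2] := {0x27,0x01}
#1 dst[0x11+3] := {0xd9,0xf6,0x2e}
#2 dst[0x00+4] := {0xa2,0x8a,0xd9,0xf6}
#3 dst[0x22+6] := {0xa5,0xa4,0x27,0x01,0x37,0x5c}
query mem[0x28]=0x43, mem[0x03]=0xf6, mem[0x23]=0xa4, mem[0x11]=0xd9, mem[0x26]=0x37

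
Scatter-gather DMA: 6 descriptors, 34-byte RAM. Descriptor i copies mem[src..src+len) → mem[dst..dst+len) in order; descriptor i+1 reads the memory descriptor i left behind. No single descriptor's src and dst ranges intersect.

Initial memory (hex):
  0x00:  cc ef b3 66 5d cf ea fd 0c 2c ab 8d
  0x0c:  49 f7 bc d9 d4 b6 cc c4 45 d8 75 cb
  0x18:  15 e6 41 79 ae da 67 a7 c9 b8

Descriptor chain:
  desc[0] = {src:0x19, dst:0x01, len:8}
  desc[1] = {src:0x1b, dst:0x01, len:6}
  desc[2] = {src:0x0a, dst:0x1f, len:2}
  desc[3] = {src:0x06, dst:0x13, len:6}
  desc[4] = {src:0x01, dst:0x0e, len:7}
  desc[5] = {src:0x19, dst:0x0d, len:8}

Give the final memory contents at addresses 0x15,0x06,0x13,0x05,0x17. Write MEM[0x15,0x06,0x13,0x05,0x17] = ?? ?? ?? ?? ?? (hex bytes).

MEM[0x15,0x06,0x13,0x05,0x17] = c9 c9 ab a7 ab

[0] 0x19->0x01 len=8 : e6 41 79 ae da 67 a7 c9
[1] 0x1b->0x01 len=6 : 79 ae da 67 a7 c9
[2] 0x0a->0x1f len=2 : ab 8d
[3] 0x06->0x13 len=6 : c9 a7 c9 2c ab 8d
[4] 0x01->0x0e len=7 : 79 ae da 67 a7 c9 a7
[5] 0x19->0x0d len=8 : e6 41 79 ae da 67 ab 8d
query mem[0x15]=0xc9, mem[0x06]=0xc9, mem[0x13]=0xab, mem[0x05]=0xa7, mem[0x17]=0xab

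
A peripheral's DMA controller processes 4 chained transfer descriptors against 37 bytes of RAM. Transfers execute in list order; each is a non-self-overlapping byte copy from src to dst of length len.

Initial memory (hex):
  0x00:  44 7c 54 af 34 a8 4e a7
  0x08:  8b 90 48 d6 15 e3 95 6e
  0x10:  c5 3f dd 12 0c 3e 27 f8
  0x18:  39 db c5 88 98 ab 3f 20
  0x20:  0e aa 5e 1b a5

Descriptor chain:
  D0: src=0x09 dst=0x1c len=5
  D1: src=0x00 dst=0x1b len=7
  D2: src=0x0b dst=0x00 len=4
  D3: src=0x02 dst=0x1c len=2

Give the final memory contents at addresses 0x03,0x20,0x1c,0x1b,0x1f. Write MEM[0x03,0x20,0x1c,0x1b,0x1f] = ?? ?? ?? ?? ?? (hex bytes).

MEM[0x03,0x20,0x1c,0x1b,0x1f] = 95 a8 e3 44 34

  after D0: wrote 5B at 0x1c = 9048d615e3
  after D1: wrote 7B at 0x1b = 447c54af34a84e
  after D2: wrote 4B at 0x00 = d615e395
  after D3: wrote 2B at 0x1c = e395
query mem[0x03]=0x95, mem[0x20]=0xa8, mem[0x1c]=0xe3, mem[0x1b]=0x44, mem[0x1f]=0x34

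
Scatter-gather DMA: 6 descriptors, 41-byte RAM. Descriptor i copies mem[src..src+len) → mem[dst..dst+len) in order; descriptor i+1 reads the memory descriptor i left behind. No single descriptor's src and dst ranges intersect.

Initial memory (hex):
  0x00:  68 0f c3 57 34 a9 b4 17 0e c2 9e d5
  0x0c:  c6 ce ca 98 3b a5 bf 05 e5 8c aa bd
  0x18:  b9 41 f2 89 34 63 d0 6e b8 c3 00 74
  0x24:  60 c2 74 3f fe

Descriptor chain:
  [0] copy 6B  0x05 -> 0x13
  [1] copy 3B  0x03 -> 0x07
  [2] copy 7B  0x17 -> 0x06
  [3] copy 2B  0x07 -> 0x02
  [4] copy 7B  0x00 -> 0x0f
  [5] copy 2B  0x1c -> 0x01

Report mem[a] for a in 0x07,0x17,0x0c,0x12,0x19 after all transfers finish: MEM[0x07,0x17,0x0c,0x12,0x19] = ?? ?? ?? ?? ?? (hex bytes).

MEM[0x07,0x17,0x0c,0x12,0x19] = 9e c2 63 41 41

[0] 0x05->0x13 len=6 : a9 b4 17 0e c2 9e
[1] 0x03->0x07 len=3 : 57 34 a9
[2] 0x17->0x06 len=7 : c2 9e 41 f2 89 34 63
[3] 0x07->0x02 len=2 : 9e 41
[4] 0x00->0x0f len=7 : 68 0f 9e 41 34 a9 c2
[5] 0x1c->0x01 len=2 : 34 63
query mem[0x07]=0x9e, mem[0x17]=0xc2, mem[0x0c]=0x63, mem[0x12]=0x41, mem[0x19]=0x41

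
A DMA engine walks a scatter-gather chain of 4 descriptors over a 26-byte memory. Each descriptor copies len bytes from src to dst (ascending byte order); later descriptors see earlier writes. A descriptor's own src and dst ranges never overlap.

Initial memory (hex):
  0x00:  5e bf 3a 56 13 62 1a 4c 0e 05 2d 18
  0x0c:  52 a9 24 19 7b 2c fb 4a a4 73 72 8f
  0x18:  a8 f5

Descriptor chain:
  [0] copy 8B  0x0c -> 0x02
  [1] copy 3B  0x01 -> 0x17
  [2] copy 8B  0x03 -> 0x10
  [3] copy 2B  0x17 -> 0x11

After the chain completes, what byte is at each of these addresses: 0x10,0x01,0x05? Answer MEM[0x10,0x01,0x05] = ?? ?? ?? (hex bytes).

MEM[0x10,0x01,0x05] = a9 bf 19

[0] 0x0c->0x02 len=8 : 52 a9 24 19 7b 2c fb 4a
[1] 0x01->0x17 len=3 : bf 52 a9
[2] 0x03->0x10 len=8 : a9 24 19 7b 2c fb 4a 2d
[3] 0x17->0x11 len=2 : 2d 52
query mem[0x10]=0xa9, mem[0x01]=0xbf, mem[0x05]=0x19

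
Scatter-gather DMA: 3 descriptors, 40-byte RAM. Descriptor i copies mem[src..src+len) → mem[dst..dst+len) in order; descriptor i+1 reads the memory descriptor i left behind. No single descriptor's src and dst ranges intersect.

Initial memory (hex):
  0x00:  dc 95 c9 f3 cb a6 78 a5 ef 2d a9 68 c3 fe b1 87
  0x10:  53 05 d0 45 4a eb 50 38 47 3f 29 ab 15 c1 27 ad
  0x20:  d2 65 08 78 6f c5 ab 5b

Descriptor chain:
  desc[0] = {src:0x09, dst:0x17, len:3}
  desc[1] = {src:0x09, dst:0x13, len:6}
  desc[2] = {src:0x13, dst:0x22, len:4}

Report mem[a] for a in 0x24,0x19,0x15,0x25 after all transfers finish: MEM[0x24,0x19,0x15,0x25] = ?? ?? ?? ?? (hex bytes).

#0 dst[0x17+3] := {0x2d,0xa9,0x68}
#1 dst[0x13+6] := {0x2d,0xa9,0x68,0xc3,0xfe,0xb1}
#2 dst[0x22+4] := {0x2d,0xa9,0x68,0xc3}
query mem[0x24]=0x68, mem[0x19]=0x68, mem[0x15]=0x68, mem[0x25]=0xc3

MEM[0x24,0x19,0x15,0x25] = 68 68 68 c3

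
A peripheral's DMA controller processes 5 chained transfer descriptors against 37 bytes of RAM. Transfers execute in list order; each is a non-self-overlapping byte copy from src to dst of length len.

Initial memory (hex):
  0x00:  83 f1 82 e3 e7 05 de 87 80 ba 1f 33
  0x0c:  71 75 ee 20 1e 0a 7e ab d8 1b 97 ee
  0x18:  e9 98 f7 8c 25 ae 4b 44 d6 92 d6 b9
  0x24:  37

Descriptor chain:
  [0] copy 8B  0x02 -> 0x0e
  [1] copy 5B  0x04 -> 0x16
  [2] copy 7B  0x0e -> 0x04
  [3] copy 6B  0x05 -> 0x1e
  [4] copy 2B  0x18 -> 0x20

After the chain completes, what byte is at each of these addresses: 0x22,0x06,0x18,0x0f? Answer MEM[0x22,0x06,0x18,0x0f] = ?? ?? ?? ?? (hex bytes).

MEM[0x22,0x06,0x18,0x0f] = 87 e7 de e3

[0] 0x02->0x0e len=8 : 82 e3 e7 05 de 87 80 ba
[1] 0x04->0x16 len=5 : e7 05 de 87 80
[2] 0x0e->0x04 len=7 : 82 e3 e7 05 de 87 80
[3] 0x05->0x1e len=6 : e3 e7 05 de 87 80
[4] 0x18->0x20 len=2 : de 87
query mem[0x22]=0x87, mem[0x06]=0xe7, mem[0x18]=0xde, mem[0x0f]=0xe3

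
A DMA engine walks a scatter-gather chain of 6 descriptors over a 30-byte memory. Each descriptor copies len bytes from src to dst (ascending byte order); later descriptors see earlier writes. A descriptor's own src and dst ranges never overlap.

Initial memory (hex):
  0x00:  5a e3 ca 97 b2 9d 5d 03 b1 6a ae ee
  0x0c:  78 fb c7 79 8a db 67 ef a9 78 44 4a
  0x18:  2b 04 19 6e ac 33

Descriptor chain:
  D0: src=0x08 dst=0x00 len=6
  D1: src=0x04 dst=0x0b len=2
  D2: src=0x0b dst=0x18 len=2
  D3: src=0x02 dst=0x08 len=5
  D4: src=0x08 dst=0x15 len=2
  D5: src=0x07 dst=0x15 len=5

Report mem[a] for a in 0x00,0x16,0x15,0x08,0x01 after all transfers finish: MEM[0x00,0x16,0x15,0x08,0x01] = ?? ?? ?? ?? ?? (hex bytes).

MEM[0x00,0x16,0x15,0x08,0x01] = b1 ae 03 ae 6a

#0 dst[0x00+6] := {0xb1,0x6a,0xae,0xee,0x78,0xfb}
#1 dst[0x0b+2] := {0x78,0xfb}
#2 dst[0x18+2] := {0x78,0xfb}
#3 dst[0x08+5] := {0xae,0xee,0x78,0xfb,0x5d}
#4 dst[0x15+2] := {0xae,0xee}
#5 dst[0x15+5] := {0x03,0xae,0xee,0x78,0xfb}
query mem[0x00]=0xb1, mem[0x16]=0xae, mem[0x15]=0x03, mem[0x08]=0xae, mem[0x01]=0x6a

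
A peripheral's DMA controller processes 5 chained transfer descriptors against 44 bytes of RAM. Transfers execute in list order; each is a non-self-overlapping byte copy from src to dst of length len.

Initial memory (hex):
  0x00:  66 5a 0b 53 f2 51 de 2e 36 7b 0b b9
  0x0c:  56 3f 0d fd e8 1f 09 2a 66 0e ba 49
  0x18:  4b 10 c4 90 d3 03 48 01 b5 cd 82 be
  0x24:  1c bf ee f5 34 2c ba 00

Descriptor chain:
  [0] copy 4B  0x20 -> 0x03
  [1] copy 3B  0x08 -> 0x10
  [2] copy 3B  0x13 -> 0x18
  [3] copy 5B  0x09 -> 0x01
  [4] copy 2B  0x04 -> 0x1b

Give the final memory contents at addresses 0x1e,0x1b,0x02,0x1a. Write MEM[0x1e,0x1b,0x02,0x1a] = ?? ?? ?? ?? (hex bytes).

D0: mem[0x03..0x06] <- [b5 cd 82 be]
D1: mem[0x10..0x12] <- [36 7b 0b]
D2: mem[0x18..0x1a] <- [2a 66 0e]
D3: mem[0x01..0x05] <- [7b 0b b9 56 3f]
D4: mem[0x1b..0x1c] <- [56 3f]
query mem[0x1e]=0x48, mem[0x1b]=0x56, mem[0x02]=0x0b, mem[0x1a]=0x0e

MEM[0x1e,0x1b,0x02,0x1a] = 48 56 0b 0e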